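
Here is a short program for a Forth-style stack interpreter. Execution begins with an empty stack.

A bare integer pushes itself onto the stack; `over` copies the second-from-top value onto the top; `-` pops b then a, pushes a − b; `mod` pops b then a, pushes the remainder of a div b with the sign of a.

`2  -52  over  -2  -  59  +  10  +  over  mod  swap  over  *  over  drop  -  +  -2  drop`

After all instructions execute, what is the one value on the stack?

2    : [2]
-52  : [2, -52]
over : [2, -52, 2]
-2   : [2, -52, 2, -2]
-    : [2, -52, 4]
59   : [2, -52, 4, 59]
+    : [2, -52, 63]
10   : [2, -52, 63, 10]
+    : [2, -52, 73]
over : [2, -52, 73, -52]
mod  : [2, -52, 21]
swap : [2, 21, -52]
over : [2, 21, -52, 21]
*    : [2, 21, -1092]
over : [2, 21, -1092, 21]
drop : [2, 21, -1092]
-    : [2, 1113]
+    : [1115]
-2   : [1115, -2]
drop : [1115]

1115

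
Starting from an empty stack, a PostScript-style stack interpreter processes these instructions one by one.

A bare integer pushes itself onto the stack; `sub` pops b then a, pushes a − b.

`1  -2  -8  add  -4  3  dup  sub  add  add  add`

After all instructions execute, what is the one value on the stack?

-13

1    [1]
-2   [1, -2]
-8   [1, -2, -8]
add  [1, -10]
-4   [1, -10, -4]
3    [1, -10, -4, 3]
dup  [1, -10, -4, 3, 3]
sub  [1, -10, -4, 0]
add  [1, -10, -4]
add  [1, -14]
add  [-13]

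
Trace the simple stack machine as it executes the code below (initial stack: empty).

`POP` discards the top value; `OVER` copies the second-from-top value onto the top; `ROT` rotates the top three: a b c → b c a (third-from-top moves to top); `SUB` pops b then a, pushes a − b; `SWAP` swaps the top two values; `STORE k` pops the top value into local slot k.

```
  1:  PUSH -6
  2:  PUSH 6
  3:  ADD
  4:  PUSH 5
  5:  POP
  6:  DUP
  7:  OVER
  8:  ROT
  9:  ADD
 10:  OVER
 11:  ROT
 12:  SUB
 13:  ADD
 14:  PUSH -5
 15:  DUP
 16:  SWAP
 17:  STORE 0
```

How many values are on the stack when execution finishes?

PUSH -6 -> -6
PUSH 6  -> -6 6
ADD     -> 0
PUSH 5  -> 0 5
POP     -> 0
DUP     -> 0 0
OVER    -> 0 0 0
ROT     -> 0 0 0
ADD     -> 0 0
OVER    -> 0 0 0
ROT     -> 0 0 0
SUB     -> 0 0
ADD     -> 0
PUSH -5 -> 0 -5
DUP     -> 0 -5 -5
SWAP    -> 0 -5 -5
STORE 0 -> 0 -5

2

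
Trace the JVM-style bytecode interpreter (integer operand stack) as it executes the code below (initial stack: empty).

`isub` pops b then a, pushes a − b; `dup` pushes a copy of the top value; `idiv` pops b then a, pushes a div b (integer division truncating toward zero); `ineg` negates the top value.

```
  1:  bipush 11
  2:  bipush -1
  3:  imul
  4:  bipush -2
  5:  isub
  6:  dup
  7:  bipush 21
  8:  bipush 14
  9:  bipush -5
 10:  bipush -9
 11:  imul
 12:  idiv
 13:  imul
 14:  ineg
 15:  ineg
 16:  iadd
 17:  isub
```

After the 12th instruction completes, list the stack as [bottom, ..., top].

bipush 11  [11]
bipush -1  [11, -1]
imul       [-11]
bipush -2  [-11, -2]
isub       [-9]
dup        [-9, -9]
bipush 21  [-9, -9, 21]
bipush 14  [-9, -9, 21, 14]
bipush -5  [-9, -9, 21, 14, -5]
bipush -9  [-9, -9, 21, 14, -5, -9]
imul       [-9, -9, 21, 14, 45]
idiv       [-9, -9, 21, 0]

[-9, -9, 21, 0]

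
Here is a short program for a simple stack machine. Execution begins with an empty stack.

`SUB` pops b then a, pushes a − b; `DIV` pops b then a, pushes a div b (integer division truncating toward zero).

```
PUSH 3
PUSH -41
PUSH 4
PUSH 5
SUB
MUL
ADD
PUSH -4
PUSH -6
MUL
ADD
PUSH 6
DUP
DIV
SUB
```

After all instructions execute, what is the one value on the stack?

67

PUSH 3   → [3]
PUSH -41 → [3, -41]
PUSH 4   → [3, -41, 4]
PUSH 5   → [3, -41, 4, 5]
SUB      → [3, -41, -1]
MUL      → [3, 41]
ADD      → [44]
PUSH -4  → [44, -4]
PUSH -6  → [44, -4, -6]
MUL      → [44, 24]
ADD      → [68]
PUSH 6   → [68, 6]
DUP      → [68, 6, 6]
DIV      → [68, 1]
SUB      → [67]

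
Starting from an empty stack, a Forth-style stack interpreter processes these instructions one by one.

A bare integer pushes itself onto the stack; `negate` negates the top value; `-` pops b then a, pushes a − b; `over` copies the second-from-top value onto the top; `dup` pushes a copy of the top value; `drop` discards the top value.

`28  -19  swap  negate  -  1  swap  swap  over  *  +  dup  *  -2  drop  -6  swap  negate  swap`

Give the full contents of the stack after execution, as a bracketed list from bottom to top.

28     : [28]
-19    : [28, -19]
swap   : [-19, 28]
negate : [-19, -28]
-      : [9]
1      : [9, 1]
swap   : [1, 9]
swap   : [9, 1]
over   : [9, 1, 9]
*      : [9, 9]
+      : [18]
dup    : [18, 18]
*      : [324]
-2     : [324, -2]
drop   : [324]
-6     : [324, -6]
swap   : [-6, 324]
negate : [-6, -324]
swap   : [-324, -6]

[-324, -6]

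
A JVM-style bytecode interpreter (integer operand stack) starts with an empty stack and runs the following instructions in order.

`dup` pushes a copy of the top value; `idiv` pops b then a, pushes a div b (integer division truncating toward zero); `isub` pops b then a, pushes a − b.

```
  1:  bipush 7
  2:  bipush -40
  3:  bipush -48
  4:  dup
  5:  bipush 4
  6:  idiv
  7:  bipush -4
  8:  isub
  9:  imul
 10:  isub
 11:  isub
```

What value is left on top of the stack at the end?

431

bipush 7   : [7]
bipush -40 : [7, -40]
bipush -48 : [7, -40, -48]
dup        : [7, -40, -48, -48]
bipush 4   : [7, -40, -48, -48, 4]
idiv       : [7, -40, -48, -12]
bipush -4  : [7, -40, -48, -12, -4]
isub       : [7, -40, -48, -8]
imul       : [7, -40, 384]
isub       : [7, -424]
isub       : [431]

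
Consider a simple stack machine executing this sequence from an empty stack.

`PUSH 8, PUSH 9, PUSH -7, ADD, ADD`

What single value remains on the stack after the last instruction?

10

PUSH 8  -> [8]
PUSH 9  -> [8, 9]
PUSH -7 -> [8, 9, -7]
ADD     -> [8, 2]
ADD     -> [10]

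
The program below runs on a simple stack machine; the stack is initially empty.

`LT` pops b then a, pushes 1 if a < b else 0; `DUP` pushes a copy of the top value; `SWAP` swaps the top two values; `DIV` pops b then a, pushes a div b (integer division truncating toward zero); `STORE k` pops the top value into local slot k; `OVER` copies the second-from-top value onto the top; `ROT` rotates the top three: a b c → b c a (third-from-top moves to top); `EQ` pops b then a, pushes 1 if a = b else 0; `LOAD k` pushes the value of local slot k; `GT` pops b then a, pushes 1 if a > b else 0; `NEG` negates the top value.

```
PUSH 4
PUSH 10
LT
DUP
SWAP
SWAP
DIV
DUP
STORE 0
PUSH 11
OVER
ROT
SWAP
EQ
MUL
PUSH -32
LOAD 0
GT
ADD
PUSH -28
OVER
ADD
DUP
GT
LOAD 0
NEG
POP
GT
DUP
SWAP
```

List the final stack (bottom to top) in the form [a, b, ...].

PUSH 4   : 4
PUSH 10  : 4 10
LT       : 1
DUP      : 1 1
SWAP     : 1 1
SWAP     : 1 1
DIV      : 1
DUP      : 1 1
STORE 0  : 1
PUSH 11  : 1 11
OVER     : 1 11 1
ROT      : 11 1 1
SWAP     : 11 1 1
EQ       : 11 1
MUL      : 11
PUSH -32 : 11 -32
LOAD 0   : 11 -32 1
GT       : 11 0
ADD      : 11
PUSH -28 : 11 -28
OVER     : 11 -28 11
ADD      : 11 -17
DUP      : 11 -17 -17
GT       : 11 0
LOAD 0   : 11 0 1
NEG      : 11 0 -1
POP      : 11 0
GT       : 1
DUP      : 1 1
SWAP     : 1 1

[1, 1]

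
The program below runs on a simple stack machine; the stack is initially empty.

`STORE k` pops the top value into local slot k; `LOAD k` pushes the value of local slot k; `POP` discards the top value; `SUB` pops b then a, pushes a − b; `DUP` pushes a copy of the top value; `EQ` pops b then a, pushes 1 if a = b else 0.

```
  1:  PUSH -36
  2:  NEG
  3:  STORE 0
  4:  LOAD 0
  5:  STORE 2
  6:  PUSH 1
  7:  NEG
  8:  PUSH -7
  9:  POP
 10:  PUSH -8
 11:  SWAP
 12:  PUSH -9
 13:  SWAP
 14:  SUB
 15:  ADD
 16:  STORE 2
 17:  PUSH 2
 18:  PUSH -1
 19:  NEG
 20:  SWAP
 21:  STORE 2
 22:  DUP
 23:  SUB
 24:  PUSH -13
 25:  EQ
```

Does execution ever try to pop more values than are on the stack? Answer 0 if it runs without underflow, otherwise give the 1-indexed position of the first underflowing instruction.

0

PUSH -36 -> -36
NEG      -> 36
STORE 0  -> (empty)
LOAD 0   -> 36
STORE 2  -> (empty)
PUSH 1   -> 1
NEG      -> -1
PUSH -7  -> -1 -7
POP      -> -1
PUSH -8  -> -1 -8
SWAP     -> -8 -1
PUSH -9  -> -8 -1 -9
SWAP     -> -8 -9 -1
SUB      -> -8 -8
ADD      -> -16
STORE 2  -> (empty)
PUSH 2   -> 2
PUSH -1  -> 2 -1
NEG      -> 2 1
SWAP     -> 1 2
STORE 2  -> 1
DUP      -> 1 1
SUB      -> 0
PUSH -13 -> 0 -13
EQ       -> 0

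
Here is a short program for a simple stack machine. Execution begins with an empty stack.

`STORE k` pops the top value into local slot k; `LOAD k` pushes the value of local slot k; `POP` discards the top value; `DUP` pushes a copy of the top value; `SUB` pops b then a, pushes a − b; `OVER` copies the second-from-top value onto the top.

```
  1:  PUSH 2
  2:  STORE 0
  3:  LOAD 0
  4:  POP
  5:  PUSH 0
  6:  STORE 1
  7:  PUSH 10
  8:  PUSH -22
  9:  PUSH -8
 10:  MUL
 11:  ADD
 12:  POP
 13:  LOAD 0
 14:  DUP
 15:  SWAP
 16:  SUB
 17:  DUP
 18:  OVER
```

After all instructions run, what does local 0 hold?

2

PUSH 2   → 2
STORE 0  → (empty)
LOAD 0   → 2
POP      → (empty)
PUSH 0   → 0
STORE 1  → (empty)
PUSH 10  → 10
PUSH -22 → 10 -22
PUSH -8  → 10 -22 -8
MUL      → 10 176
ADD      → 186
POP      → (empty)
LOAD 0   → 2
DUP      → 2 2
SWAP     → 2 2
SUB      → 0
DUP      → 0 0
OVER     → 0 0 0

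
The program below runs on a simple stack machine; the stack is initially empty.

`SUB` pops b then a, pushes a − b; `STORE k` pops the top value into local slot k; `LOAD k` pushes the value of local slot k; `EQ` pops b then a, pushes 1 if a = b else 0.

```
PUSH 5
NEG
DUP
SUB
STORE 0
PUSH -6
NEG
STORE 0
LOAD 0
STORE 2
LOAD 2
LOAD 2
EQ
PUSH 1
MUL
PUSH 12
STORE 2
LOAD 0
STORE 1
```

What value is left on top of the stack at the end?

PUSH 5  -> 5
NEG     -> -5
DUP     -> -5 -5
SUB     -> 0
STORE 0 -> (empty)
PUSH -6 -> -6
NEG     -> 6
STORE 0 -> (empty)
LOAD 0  -> 6
STORE 2 -> (empty)
LOAD 2  -> 6
LOAD 2  -> 6 6
EQ      -> 1
PUSH 1  -> 1 1
MUL     -> 1
PUSH 12 -> 1 12
STORE 2 -> 1
LOAD 0  -> 1 6
STORE 1 -> 1

1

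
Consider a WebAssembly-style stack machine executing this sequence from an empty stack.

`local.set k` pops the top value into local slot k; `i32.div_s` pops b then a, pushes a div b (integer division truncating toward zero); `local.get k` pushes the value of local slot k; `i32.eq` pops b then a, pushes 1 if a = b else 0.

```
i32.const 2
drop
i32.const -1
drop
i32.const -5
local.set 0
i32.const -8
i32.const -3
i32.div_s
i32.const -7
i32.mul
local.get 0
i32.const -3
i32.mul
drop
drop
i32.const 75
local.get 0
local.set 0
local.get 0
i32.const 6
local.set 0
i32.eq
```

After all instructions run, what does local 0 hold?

6

i32.const 2   [2]
drop          []
i32.const -1  [-1]
drop          []
i32.const -5  [-5]
local.set 0   []
i32.const -8  [-8]
i32.const -3  [-8, -3]
i32.div_s     [2]
i32.const -7  [2, -7]
i32.mul       [-14]
local.get 0   [-14, -5]
i32.const -3  [-14, -5, -3]
i32.mul       [-14, 15]
drop          [-14]
drop          []
i32.const 75  [75]
local.get 0   [75, -5]
local.set 0   [75]
local.get 0   [75, -5]
i32.const 6   [75, -5, 6]
local.set 0   [75, -5]
i32.eq        [0]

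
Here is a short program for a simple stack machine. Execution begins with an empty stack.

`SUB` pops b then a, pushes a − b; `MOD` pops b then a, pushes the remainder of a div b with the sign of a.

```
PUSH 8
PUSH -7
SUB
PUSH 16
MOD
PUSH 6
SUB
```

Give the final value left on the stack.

9

PUSH 8  : 8
PUSH -7 : 8 -7
SUB     : 15
PUSH 16 : 15 16
MOD     : 15
PUSH 6  : 15 6
SUB     : 9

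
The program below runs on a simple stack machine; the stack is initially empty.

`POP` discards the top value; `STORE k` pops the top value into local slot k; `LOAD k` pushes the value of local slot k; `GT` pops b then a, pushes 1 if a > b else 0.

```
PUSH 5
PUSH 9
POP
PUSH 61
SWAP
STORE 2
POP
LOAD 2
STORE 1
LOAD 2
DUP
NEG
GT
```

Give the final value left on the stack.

PUSH 5  : [5]
PUSH 9  : [5, 9]
POP     : [5]
PUSH 61 : [5, 61]
SWAP    : [61, 5]
STORE 2 : [61]
POP     : []
LOAD 2  : [5]
STORE 1 : []
LOAD 2  : [5]
DUP     : [5, 5]
NEG     : [5, -5]
GT      : [1]

1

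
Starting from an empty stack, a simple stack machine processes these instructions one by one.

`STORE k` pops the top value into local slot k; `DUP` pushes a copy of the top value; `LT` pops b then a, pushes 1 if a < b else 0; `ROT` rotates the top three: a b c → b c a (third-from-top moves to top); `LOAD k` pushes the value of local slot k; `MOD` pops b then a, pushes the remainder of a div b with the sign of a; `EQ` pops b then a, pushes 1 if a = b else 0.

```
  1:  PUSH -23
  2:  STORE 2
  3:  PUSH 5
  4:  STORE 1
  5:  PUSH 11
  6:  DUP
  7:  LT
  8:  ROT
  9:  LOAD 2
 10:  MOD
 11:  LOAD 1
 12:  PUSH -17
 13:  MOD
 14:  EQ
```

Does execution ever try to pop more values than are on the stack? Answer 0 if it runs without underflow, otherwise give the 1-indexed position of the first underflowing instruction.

8

PUSH -23 → [-23]
STORE 2  → []
PUSH 5   → [5]
STORE 1  → []
PUSH 11  → [11]
DUP      → [11, 11]
LT       → [0]
ROT  — needs 3 operands, stack has 1 → underflow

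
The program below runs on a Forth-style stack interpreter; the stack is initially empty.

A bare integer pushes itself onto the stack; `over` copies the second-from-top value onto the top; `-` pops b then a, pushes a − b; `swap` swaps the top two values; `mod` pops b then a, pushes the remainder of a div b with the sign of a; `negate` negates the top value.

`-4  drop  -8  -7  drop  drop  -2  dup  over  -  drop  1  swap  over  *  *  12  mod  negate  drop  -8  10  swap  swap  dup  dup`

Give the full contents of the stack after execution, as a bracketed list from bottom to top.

[-8, 10, 10, 10]

-4     : [-4]
drop   : []
-8     : [-8]
-7     : [-8, -7]
drop   : [-8]
drop   : []
-2     : [-2]
dup    : [-2, -2]
over   : [-2, -2, -2]
-      : [-2, 0]
drop   : [-2]
1      : [-2, 1]
swap   : [1, -2]
over   : [1, -2, 1]
*      : [1, -2]
*      : [-2]
12     : [-2, 12]
mod    : [-2]
negate : [2]
drop   : []
-8     : [-8]
10     : [-8, 10]
swap   : [10, -8]
swap   : [-8, 10]
dup    : [-8, 10, 10]
dup    : [-8, 10, 10, 10]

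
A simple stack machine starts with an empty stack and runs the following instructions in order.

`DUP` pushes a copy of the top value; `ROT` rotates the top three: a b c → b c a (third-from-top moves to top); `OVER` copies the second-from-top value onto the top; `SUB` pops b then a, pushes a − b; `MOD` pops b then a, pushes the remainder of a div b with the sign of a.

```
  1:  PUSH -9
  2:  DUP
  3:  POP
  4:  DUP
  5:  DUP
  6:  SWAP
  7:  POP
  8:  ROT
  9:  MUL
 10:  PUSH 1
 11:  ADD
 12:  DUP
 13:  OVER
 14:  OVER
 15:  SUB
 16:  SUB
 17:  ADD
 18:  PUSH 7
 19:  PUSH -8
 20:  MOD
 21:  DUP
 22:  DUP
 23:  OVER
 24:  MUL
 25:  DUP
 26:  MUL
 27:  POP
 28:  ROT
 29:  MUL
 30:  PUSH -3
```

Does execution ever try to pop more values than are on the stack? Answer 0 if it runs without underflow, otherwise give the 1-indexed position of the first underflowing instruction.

8

PUSH -9  [-9]
DUP      [-9, -9]
POP      [-9]
DUP      [-9, -9]
DUP      [-9, -9, -9]
SWAP     [-9, -9, -9]
POP      [-9, -9]
ROT  — needs 3 operands, stack has 2 → underflow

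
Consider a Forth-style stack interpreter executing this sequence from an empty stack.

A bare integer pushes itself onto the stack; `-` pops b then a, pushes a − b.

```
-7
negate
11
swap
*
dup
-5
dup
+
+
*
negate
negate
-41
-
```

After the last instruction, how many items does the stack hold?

1

-7     -> -7
negate -> 7
11     -> 7 11
swap   -> 11 7
*      -> 77
dup    -> 77 77
-5     -> 77 77 -5
dup    -> 77 77 -5 -5
+      -> 77 77 -10
+      -> 77 67
*      -> 5159
negate -> -5159
negate -> 5159
-41    -> 5159 -41
-      -> 5200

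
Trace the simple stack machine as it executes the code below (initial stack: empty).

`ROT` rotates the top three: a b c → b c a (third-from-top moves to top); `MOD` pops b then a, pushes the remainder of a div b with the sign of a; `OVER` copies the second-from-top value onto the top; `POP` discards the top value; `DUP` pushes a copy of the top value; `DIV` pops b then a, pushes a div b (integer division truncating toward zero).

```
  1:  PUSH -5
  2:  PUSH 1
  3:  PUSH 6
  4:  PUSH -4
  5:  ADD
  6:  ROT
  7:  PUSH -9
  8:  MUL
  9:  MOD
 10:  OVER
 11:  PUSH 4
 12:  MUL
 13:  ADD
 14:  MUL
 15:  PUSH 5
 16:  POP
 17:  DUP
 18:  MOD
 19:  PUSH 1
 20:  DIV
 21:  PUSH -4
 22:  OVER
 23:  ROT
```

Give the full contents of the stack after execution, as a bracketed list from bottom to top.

PUSH -5  [-5]
PUSH 1   [-5, 1]
PUSH 6   [-5, 1, 6]
PUSH -4  [-5, 1, 6, -4]
ADD      [-5, 1, 2]
ROT      [1, 2, -5]
PUSH -9  [1, 2, -5, -9]
MUL      [1, 2, 45]
MOD      [1, 2]
OVER     [1, 2, 1]
PUSH 4   [1, 2, 1, 4]
MUL      [1, 2, 4]
ADD      [1, 6]
MUL      [6]
PUSH 5   [6, 5]
POP      [6]
DUP      [6, 6]
MOD      [0]
PUSH 1   [0, 1]
DIV      [0]
PUSH -4  [0, -4]
OVER     [0, -4, 0]
ROT      [-4, 0, 0]

[-4, 0, 0]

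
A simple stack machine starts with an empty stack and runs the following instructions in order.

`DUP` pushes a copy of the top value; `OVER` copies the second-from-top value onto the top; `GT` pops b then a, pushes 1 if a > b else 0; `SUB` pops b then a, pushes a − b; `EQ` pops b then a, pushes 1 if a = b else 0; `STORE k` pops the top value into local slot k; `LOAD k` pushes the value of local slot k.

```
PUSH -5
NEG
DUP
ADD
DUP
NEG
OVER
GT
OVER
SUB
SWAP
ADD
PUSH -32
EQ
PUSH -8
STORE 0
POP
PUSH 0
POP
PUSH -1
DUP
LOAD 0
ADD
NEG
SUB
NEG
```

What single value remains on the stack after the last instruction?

10

PUSH -5  → -5
NEG      → 5
DUP      → 5 5
ADD      → 10
DUP      → 10 10
NEG      → 10 -10
OVER     → 10 -10 10
GT       → 10 0
OVER     → 10 0 10
SUB      → 10 -10
SWAP     → -10 10
ADD      → 0
PUSH -32 → 0 -32
EQ       → 0
PUSH -8  → 0 -8
STORE 0  → 0
POP      → (empty)
PUSH 0   → 0
POP      → (empty)
PUSH -1  → -1
DUP      → -1 -1
LOAD 0   → -1 -1 -8
ADD      → -1 -9
NEG      → -1 9
SUB      → -10
NEG      → 10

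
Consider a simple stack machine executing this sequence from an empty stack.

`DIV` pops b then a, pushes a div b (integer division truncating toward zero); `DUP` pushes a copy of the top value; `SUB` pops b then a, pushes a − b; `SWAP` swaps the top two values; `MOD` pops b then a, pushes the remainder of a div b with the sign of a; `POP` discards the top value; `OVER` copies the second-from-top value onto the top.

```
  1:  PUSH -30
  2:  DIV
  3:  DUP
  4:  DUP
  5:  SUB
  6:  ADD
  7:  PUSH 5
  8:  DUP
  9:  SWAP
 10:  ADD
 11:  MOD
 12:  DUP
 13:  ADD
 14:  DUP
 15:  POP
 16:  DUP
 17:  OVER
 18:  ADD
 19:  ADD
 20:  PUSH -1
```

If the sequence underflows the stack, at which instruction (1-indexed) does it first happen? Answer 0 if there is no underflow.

2

PUSH -30 -> [-30]
DIV  — needs 2 operands, stack has 1 → underflow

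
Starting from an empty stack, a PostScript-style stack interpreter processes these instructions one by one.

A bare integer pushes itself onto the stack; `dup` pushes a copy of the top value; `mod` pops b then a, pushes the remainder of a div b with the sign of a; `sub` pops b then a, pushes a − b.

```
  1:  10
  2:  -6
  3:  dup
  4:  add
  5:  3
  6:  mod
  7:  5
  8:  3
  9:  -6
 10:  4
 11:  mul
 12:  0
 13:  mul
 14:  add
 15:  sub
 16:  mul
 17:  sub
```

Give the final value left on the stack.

10  → [10]
-6  → [10, -6]
dup → [10, -6, -6]
add → [10, -12]
3   → [10, -12, 3]
mod → [10, 0]
5   → [10, 0, 5]
3   → [10, 0, 5, 3]
-6  → [10, 0, 5, 3, -6]
4   → [10, 0, 5, 3, -6, 4]
mul → [10, 0, 5, 3, -24]
0   → [10, 0, 5, 3, -24, 0]
mul → [10, 0, 5, 3, 0]
add → [10, 0, 5, 3]
sub → [10, 0, 2]
mul → [10, 0]
sub → [10]

10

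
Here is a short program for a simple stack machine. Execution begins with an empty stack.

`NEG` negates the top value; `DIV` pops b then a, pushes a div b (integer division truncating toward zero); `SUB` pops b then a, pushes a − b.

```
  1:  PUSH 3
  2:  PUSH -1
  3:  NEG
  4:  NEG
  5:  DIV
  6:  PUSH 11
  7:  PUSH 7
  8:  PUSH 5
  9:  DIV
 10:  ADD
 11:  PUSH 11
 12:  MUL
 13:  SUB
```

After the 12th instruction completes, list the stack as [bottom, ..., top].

PUSH 3  : 3
PUSH -1 : 3 -1
NEG     : 3 1
NEG     : 3 -1
DIV     : -3
PUSH 11 : -3 11
PUSH 7  : -3 11 7
PUSH 5  : -3 11 7 5
DIV     : -3 11 1
ADD     : -3 12
PUSH 11 : -3 12 11
MUL     : -3 132

[-3, 132]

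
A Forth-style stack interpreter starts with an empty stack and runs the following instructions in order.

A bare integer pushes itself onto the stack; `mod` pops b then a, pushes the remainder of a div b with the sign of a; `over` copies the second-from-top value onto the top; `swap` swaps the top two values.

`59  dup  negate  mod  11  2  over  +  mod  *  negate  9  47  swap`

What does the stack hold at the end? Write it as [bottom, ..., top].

[0, 47, 9]

59     : [59]
dup    : [59, 59]
negate : [59, -59]
mod    : [0]
11     : [0, 11]
2      : [0, 11, 2]
over   : [0, 11, 2, 11]
+      : [0, 11, 13]
mod    : [0, 11]
*      : [0]
negate : [0]
9      : [0, 9]
47     : [0, 9, 47]
swap   : [0, 47, 9]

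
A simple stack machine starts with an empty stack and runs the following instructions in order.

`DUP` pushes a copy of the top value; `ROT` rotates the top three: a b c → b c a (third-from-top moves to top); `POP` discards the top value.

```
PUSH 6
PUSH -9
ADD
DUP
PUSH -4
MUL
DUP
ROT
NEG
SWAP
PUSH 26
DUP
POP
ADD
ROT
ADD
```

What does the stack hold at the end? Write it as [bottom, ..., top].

[3, 50]

PUSH 6  -> [6]
PUSH -9 -> [6, -9]
ADD     -> [-3]
DUP     -> [-3, -3]
PUSH -4 -> [-3, -3, -4]
MUL     -> [-3, 12]
DUP     -> [-3, 12, 12]
ROT     -> [12, 12, -3]
NEG     -> [12, 12, 3]
SWAP    -> [12, 3, 12]
PUSH 26 -> [12, 3, 12, 26]
DUP     -> [12, 3, 12, 26, 26]
POP     -> [12, 3, 12, 26]
ADD     -> [12, 3, 38]
ROT     -> [3, 38, 12]
ADD     -> [3, 50]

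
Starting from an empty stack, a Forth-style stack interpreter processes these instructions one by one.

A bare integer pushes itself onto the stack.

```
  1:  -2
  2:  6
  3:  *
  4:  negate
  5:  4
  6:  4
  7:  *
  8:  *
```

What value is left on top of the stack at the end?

-2     : -2
6      : -2 6
*      : -12
negate : 12
4      : 12 4
4      : 12 4 4
*      : 12 16
*      : 192

192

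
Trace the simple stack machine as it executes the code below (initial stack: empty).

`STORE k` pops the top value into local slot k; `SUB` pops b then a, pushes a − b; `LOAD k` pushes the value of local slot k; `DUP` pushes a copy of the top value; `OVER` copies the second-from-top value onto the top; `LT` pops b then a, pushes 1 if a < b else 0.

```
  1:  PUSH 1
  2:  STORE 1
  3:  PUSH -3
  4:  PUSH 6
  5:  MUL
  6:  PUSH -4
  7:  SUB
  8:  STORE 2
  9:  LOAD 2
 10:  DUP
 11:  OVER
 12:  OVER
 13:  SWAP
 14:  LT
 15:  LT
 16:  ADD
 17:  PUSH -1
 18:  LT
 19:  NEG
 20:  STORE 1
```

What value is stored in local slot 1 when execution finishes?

PUSH 1  : 1
STORE 1 : (empty)
PUSH -3 : -3
PUSH 6  : -3 6
MUL     : -18
PUSH -4 : -18 -4
SUB     : -14
STORE 2 : (empty)
LOAD 2  : -14
DUP     : -14 -14
OVER    : -14 -14 -14
OVER    : -14 -14 -14 -14
SWAP    : -14 -14 -14 -14
LT      : -14 -14 0
LT      : -14 1
ADD     : -13
PUSH -1 : -13 -1
LT      : 1
NEG     : -1
STORE 1 : (empty)

-1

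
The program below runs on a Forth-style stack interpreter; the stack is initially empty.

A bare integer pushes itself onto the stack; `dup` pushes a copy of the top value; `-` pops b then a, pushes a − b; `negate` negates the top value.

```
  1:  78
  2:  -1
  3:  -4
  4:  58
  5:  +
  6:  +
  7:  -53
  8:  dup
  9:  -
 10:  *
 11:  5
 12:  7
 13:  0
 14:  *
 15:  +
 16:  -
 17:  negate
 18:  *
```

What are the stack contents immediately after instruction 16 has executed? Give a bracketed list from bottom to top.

[78, -5]

78  -> 78
-1  -> 78 -1
-4  -> 78 -1 -4
58  -> 78 -1 -4 58
+   -> 78 -1 54
+   -> 78 53
-53 -> 78 53 -53
dup -> 78 53 -53 -53
-   -> 78 53 0
*   -> 78 0
5   -> 78 0 5
7   -> 78 0 5 7
0   -> 78 0 5 7 0
*   -> 78 0 5 0
+   -> 78 0 5
-   -> 78 -5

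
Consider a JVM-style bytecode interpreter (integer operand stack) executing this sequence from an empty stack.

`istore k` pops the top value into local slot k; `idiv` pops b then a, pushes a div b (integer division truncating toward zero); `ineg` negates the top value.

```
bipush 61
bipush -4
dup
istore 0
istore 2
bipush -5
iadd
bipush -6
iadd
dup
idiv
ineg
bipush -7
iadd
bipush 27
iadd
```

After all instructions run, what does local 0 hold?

bipush 61 → [61]
bipush -4 → [61, -4]
dup       → [61, -4, -4]
istore 0  → [61, -4]
istore 2  → [61]
bipush -5 → [61, -5]
iadd      → [56]
bipush -6 → [56, -6]
iadd      → [50]
dup       → [50, 50]
idiv      → [1]
ineg      → [-1]
bipush -7 → [-1, -7]
iadd      → [-8]
bipush 27 → [-8, 27]
iadd      → [19]

-4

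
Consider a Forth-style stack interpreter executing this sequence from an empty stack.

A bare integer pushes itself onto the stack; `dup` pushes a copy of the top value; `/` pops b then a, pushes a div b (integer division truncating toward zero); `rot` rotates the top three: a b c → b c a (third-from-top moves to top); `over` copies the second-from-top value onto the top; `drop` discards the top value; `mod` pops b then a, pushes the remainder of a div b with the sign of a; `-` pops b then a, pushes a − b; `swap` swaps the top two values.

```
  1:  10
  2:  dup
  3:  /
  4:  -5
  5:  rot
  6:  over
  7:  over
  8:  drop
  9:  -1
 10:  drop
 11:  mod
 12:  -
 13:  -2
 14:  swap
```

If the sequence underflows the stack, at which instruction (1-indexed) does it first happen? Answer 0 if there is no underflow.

10   [10]
dup  [10, 10]
/    [1]
-5   [1, -5]
rot  — needs 3 operands, stack has 2 → underflow

5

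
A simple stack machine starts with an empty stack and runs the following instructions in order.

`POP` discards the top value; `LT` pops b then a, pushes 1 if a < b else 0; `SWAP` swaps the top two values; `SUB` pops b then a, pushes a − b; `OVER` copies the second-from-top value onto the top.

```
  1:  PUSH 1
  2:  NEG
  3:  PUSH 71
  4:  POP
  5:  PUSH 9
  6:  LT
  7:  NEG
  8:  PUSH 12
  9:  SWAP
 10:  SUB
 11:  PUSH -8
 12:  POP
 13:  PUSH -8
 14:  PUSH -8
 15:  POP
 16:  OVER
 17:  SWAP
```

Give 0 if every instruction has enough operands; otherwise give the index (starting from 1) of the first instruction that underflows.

PUSH 1   1
NEG      -1
PUSH 71  -1 71
POP      -1
PUSH 9   -1 9
LT       1
NEG      -1
PUSH 12  -1 12
SWAP     12 -1
SUB      13
PUSH -8  13 -8
POP      13
PUSH -8  13 -8
PUSH -8  13 -8 -8
POP      13 -8
OVER     13 -8 13
SWAP     13 13 -8

0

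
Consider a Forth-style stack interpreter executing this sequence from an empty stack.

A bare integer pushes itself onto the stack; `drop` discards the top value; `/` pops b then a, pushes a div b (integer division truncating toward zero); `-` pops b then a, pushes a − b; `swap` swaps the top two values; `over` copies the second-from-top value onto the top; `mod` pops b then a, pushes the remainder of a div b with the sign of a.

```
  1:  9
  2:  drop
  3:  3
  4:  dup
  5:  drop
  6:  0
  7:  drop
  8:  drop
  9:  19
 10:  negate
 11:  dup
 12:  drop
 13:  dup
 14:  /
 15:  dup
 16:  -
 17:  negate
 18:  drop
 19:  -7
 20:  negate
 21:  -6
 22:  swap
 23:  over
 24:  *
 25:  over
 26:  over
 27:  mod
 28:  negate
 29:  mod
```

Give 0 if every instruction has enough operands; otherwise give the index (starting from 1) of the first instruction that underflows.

0

9      : 9
drop   : (empty)
3      : 3
dup    : 3 3
drop   : 3
0      : 3 0
drop   : 3
drop   : (empty)
19     : 19
negate : -19
dup    : -19 -19
drop   : -19
dup    : -19 -19
/      : 1
dup    : 1 1
-      : 0
negate : 0
drop   : (empty)
-7     : -7
negate : 7
-6     : 7 -6
swap   : -6 7
over   : -6 7 -6
*      : -6 -42
over   : -6 -42 -6
over   : -6 -42 -6 -42
mod    : -6 -42 -6
negate : -6 -42 6
mod    : -6 0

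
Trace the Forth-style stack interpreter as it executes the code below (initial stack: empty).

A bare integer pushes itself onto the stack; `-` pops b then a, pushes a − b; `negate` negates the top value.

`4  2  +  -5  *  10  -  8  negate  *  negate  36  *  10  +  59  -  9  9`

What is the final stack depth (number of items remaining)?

4      : [4]
2      : [4, 2]
+      : [6]
-5     : [6, -5]
*      : [-30]
10     : [-30, 10]
-      : [-40]
8      : [-40, 8]
negate : [-40, -8]
*      : [320]
negate : [-320]
36     : [-320, 36]
*      : [-11520]
10     : [-11520, 10]
+      : [-11510]
59     : [-11510, 59]
-      : [-11569]
9      : [-11569, 9]
9      : [-11569, 9, 9]

3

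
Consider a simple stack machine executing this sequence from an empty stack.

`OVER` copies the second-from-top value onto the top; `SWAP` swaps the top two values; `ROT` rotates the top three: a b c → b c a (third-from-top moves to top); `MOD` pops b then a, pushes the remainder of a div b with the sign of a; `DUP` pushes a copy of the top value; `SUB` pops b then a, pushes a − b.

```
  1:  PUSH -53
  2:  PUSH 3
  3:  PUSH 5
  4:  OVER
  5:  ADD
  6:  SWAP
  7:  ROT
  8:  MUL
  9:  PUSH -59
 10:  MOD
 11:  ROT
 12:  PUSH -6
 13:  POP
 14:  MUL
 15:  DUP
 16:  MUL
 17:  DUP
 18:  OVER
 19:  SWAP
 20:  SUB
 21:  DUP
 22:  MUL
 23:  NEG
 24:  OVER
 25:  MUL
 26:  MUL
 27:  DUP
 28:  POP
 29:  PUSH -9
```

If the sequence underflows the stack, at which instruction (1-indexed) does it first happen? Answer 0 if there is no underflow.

11

PUSH -53 → [-53]
PUSH 3   → [-53, 3]
PUSH 5   → [-53, 3, 5]
OVER     → [-53, 3, 5, 3]
ADD      → [-53, 3, 8]
SWAP     → [-53, 8, 3]
ROT      → [8, 3, -53]
MUL      → [8, -159]
PUSH -59 → [8, -159, -59]
MOD      → [8, -41]
ROT  — needs 3 operands, stack has 2 → underflow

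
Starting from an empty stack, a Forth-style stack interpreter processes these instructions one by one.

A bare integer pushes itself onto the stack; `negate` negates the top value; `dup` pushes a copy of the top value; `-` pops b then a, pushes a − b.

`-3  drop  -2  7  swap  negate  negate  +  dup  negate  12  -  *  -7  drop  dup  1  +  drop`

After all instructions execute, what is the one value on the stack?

-85

-3     → [-3]
drop   → []
-2     → [-2]
7      → [-2, 7]
swap   → [7, -2]
negate → [7, 2]
negate → [7, -2]
+      → [5]
dup    → [5, 5]
negate → [5, -5]
12     → [5, -5, 12]
-      → [5, -17]
*      → [-85]
-7     → [-85, -7]
drop   → [-85]
dup    → [-85, -85]
1      → [-85, -85, 1]
+      → [-85, -84]
drop   → [-85]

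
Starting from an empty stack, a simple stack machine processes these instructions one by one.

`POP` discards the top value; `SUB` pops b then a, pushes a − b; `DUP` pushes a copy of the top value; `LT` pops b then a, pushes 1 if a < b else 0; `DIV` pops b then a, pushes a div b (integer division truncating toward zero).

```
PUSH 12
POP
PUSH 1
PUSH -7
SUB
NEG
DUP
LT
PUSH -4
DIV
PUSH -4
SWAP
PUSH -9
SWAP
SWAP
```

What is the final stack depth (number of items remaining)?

3

PUSH 12 -> [12]
POP     -> []
PUSH 1  -> [1]
PUSH -7 -> [1, -7]
SUB     -> [8]
NEG     -> [-8]
DUP     -> [-8, -8]
LT      -> [0]
PUSH -4 -> [0, -4]
DIV     -> [0]
PUSH -4 -> [0, -4]
SWAP    -> [-4, 0]
PUSH -9 -> [-4, 0, -9]
SWAP    -> [-4, -9, 0]
SWAP    -> [-4, 0, -9]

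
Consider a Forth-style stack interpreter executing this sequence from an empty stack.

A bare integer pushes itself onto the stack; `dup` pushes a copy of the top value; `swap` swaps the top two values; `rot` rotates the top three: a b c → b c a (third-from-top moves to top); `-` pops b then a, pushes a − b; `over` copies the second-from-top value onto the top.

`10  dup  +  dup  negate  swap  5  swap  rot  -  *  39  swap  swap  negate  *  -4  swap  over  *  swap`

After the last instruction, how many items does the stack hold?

2

10     → 10
dup    → 10 10
+      → 20
dup    → 20 20
negate → 20 -20
swap   → -20 20
5      → -20 20 5
swap   → -20 5 20
rot    → 5 20 -20
-      → 5 40
*      → 200
39     → 200 39
swap   → 39 200
swap   → 200 39
negate → 200 -39
*      → -7800
-4     → -7800 -4
swap   → -4 -7800
over   → -4 -7800 -4
*      → -4 31200
swap   → 31200 -4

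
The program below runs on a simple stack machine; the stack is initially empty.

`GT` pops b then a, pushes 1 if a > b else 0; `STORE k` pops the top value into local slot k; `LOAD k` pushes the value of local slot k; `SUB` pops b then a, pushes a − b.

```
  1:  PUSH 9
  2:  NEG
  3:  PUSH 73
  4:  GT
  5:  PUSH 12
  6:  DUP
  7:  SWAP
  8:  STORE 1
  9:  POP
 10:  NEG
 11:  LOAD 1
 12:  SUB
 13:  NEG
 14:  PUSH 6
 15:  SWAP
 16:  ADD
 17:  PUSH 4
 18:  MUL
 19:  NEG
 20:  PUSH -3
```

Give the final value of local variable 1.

12

PUSH 9   [9]
NEG      [-9]
PUSH 73  [-9, 73]
GT       [0]
PUSH 12  [0, 12]
DUP      [0, 12, 12]
SWAP     [0, 12, 12]
STORE 1  [0, 12]
POP      [0]
NEG      [0]
LOAD 1   [0, 12]
SUB      [-12]
NEG      [12]
PUSH 6   [12, 6]
SWAP     [6, 12]
ADD      [18]
PUSH 4   [18, 4]
MUL      [72]
NEG      [-72]
PUSH -3  [-72, -3]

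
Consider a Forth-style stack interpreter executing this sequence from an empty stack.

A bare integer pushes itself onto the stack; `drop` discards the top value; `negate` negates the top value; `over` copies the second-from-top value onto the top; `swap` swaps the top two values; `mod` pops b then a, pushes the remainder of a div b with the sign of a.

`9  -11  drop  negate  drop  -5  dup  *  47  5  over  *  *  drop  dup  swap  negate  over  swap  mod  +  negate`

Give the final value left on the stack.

-25

9      -> [9]
-11    -> [9, -11]
drop   -> [9]
negate -> [-9]
drop   -> []
-5     -> [-5]
dup    -> [-5, -5]
*      -> [25]
47     -> [25, 47]
5      -> [25, 47, 5]
over   -> [25, 47, 5, 47]
*      -> [25, 47, 235]
*      -> [25, 11045]
drop   -> [25]
dup    -> [25, 25]
swap   -> [25, 25]
negate -> [25, -25]
over   -> [25, -25, 25]
swap   -> [25, 25, -25]
mod    -> [25, 0]
+      -> [25]
negate -> [-25]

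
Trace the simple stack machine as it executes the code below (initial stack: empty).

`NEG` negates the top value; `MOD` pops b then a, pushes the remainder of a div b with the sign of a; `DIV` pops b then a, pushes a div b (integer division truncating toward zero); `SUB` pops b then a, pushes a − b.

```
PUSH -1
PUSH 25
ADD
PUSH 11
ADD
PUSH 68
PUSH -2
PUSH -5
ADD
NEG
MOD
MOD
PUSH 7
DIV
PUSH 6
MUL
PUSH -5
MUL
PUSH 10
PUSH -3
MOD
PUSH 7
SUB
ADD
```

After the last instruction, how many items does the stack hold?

1

PUSH -1  [-1]
PUSH 25  [-1, 25]
ADD      [24]
PUSH 11  [24, 11]
ADD      [35]
PUSH 68  [35, 68]
PUSH -2  [35, 68, -2]
PUSH -5  [35, 68, -2, -5]
ADD      [35, 68, -7]
NEG      [35, 68, 7]
MOD      [35, 5]
MOD      [0]
PUSH 7   [0, 7]
DIV      [0]
PUSH 6   [0, 6]
MUL      [0]
PUSH -5  [0, -5]
MUL      [0]
PUSH 10  [0, 10]
PUSH -3  [0, 10, -3]
MOD      [0, 1]
PUSH 7   [0, 1, 7]
SUB      [0, -6]
ADD      [-6]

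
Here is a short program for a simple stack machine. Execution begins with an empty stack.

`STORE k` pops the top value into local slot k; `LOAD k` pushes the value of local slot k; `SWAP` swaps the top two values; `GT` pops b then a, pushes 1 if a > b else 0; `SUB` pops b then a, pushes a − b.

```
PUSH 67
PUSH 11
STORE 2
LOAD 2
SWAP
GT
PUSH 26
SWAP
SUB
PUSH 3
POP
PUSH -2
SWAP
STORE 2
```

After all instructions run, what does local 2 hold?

PUSH 67  [67]
PUSH 11  [67, 11]
STORE 2  [67]
LOAD 2   [67, 11]
SWAP     [11, 67]
GT       [0]
PUSH 26  [0, 26]
SWAP     [26, 0]
SUB      [26]
PUSH 3   [26, 3]
POP      [26]
PUSH -2  [26, -2]
SWAP     [-2, 26]
STORE 2  [-2]

26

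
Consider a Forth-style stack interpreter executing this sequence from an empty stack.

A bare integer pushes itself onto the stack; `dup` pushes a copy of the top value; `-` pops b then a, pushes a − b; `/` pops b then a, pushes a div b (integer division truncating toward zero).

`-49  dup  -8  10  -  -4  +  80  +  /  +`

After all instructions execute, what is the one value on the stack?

-49 : -49
dup : -49 -49
-8  : -49 -49 -8
10  : -49 -49 -8 10
-   : -49 -49 -18
-4  : -49 -49 -18 -4
+   : -49 -49 -22
80  : -49 -49 -22 80
+   : -49 -49 58
/   : -49 0
+   : -49

-49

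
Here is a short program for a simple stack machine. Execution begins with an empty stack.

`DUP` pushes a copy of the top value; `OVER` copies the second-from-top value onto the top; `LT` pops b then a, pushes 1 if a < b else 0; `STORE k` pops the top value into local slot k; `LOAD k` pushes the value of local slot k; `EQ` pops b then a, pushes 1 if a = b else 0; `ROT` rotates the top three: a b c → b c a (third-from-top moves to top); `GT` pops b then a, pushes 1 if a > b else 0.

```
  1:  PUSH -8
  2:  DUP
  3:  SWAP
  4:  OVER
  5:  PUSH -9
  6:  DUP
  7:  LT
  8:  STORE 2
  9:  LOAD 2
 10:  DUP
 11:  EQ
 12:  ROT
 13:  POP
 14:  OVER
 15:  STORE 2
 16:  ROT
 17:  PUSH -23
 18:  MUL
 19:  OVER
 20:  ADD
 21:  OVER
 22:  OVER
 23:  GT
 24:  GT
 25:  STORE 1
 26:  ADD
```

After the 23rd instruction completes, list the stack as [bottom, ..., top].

[-8, 1, 185, 0]

PUSH -8   -8
DUP       -8 -8
SWAP      -8 -8
OVER      -8 -8 -8
PUSH -9   -8 -8 -8 -9
DUP       -8 -8 -8 -9 -9
LT        -8 -8 -8 0
STORE 2   -8 -8 -8
LOAD 2    -8 -8 -8 0
DUP       -8 -8 -8 0 0
EQ        -8 -8 -8 1
ROT       -8 -8 1 -8
POP       -8 -8 1
OVER      -8 -8 1 -8
STORE 2   -8 -8 1
ROT       -8 1 -8
PUSH -23  -8 1 -8 -23
MUL       -8 1 184
OVER      -8 1 184 1
ADD       -8 1 185
OVER      -8 1 185 1
OVER      -8 1 185 1 185
GT        -8 1 185 0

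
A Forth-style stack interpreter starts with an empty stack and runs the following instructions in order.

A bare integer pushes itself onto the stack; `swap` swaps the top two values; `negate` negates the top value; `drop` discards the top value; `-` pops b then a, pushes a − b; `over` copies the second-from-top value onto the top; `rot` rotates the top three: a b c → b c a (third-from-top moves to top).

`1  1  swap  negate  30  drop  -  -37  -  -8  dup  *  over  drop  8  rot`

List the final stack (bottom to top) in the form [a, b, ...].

[64, 8, 39]

1      : 1
1      : 1 1
swap   : 1 1
negate : 1 -1
30     : 1 -1 30
drop   : 1 -1
-      : 2
-37    : 2 -37
-      : 39
-8     : 39 -8
dup    : 39 -8 -8
*      : 39 64
over   : 39 64 39
drop   : 39 64
8      : 39 64 8
rot    : 64 8 39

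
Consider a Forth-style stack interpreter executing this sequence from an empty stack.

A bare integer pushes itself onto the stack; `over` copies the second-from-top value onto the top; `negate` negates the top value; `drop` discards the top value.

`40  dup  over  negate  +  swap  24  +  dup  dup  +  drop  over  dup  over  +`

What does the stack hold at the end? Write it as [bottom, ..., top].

[0, 64, 0, 0]

40     → [40]
dup    → [40, 40]
over   → [40, 40, 40]
negate → [40, 40, -40]
+      → [40, 0]
swap   → [0, 40]
24     → [0, 40, 24]
+      → [0, 64]
dup    → [0, 64, 64]
dup    → [0, 64, 64, 64]
+      → [0, 64, 128]
drop   → [0, 64]
over   → [0, 64, 0]
dup    → [0, 64, 0, 0]
over   → [0, 64, 0, 0, 0]
+      → [0, 64, 0, 0]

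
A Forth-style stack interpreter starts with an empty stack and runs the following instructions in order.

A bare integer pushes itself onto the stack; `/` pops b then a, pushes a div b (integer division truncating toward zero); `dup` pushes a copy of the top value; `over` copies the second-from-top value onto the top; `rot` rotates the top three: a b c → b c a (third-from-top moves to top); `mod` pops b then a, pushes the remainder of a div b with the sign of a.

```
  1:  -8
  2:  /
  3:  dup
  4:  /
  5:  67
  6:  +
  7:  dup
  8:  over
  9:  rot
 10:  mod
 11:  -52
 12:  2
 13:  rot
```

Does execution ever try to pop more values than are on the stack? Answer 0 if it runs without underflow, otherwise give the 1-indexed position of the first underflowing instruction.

-8 : -8
/  — needs 2 operands, stack has 1 → underflow

2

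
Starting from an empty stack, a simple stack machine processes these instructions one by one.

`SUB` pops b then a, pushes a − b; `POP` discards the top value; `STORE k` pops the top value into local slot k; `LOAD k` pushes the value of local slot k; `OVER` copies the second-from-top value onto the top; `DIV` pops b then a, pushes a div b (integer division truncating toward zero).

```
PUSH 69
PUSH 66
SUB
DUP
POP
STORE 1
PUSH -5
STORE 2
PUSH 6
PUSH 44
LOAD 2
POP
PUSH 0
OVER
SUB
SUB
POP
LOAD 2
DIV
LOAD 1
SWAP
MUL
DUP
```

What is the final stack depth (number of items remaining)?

PUSH 69 : 69
PUSH 66 : 69 66
SUB     : 3
DUP     : 3 3
POP     : 3
STORE 1 : (empty)
PUSH -5 : -5
STORE 2 : (empty)
PUSH 6  : 6
PUSH 44 : 6 44
LOAD 2  : 6 44 -5
POP     : 6 44
PUSH 0  : 6 44 0
OVER    : 6 44 0 44
SUB     : 6 44 -44
SUB     : 6 88
POP     : 6
LOAD 2  : 6 -5
DIV     : -1
LOAD 1  : -1 3
SWAP    : 3 -1
MUL     : -3
DUP     : -3 -3

2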